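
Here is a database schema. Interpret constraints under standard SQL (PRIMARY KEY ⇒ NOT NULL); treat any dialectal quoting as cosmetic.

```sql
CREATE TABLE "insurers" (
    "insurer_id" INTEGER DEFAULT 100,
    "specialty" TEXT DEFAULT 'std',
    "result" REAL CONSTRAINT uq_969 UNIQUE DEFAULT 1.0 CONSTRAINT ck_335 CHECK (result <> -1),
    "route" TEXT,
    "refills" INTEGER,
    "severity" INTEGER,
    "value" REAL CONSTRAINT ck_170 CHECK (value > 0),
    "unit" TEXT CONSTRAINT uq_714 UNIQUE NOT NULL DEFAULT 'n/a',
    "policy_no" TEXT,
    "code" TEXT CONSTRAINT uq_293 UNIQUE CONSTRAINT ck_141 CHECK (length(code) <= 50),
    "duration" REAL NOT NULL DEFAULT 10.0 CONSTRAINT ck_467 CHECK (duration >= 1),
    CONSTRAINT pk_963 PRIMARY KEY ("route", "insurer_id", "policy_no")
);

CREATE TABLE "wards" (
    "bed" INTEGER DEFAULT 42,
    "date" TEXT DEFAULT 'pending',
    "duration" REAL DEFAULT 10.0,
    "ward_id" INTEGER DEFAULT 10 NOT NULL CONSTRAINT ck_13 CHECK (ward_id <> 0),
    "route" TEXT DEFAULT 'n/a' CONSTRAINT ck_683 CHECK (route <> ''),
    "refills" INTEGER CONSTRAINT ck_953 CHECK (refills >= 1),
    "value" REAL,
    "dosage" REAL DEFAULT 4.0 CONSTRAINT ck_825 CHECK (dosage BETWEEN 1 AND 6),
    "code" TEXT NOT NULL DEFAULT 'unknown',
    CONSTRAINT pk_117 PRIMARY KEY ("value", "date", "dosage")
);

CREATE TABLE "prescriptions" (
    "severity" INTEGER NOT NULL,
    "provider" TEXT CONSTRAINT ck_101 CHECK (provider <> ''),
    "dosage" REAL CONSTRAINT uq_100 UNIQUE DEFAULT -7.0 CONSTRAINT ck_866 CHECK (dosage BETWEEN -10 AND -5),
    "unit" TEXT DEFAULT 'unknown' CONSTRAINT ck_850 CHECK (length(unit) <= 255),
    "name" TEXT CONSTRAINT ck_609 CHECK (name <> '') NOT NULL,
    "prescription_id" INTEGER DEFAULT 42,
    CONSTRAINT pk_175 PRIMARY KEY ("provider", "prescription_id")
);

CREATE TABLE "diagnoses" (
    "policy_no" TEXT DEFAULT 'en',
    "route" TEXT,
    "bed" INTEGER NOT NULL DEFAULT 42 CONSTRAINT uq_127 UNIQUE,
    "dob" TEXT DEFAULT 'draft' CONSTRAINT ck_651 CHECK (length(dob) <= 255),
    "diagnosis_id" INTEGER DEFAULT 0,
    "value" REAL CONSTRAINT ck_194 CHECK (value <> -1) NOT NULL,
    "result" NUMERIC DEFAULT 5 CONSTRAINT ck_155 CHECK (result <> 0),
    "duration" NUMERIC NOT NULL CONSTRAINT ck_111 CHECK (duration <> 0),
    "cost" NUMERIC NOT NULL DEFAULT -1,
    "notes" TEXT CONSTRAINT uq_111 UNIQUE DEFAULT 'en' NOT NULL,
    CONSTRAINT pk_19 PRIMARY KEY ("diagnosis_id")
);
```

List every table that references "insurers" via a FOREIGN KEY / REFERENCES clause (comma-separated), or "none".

none

No REFERENCES clause anywhere in the schema names insurers.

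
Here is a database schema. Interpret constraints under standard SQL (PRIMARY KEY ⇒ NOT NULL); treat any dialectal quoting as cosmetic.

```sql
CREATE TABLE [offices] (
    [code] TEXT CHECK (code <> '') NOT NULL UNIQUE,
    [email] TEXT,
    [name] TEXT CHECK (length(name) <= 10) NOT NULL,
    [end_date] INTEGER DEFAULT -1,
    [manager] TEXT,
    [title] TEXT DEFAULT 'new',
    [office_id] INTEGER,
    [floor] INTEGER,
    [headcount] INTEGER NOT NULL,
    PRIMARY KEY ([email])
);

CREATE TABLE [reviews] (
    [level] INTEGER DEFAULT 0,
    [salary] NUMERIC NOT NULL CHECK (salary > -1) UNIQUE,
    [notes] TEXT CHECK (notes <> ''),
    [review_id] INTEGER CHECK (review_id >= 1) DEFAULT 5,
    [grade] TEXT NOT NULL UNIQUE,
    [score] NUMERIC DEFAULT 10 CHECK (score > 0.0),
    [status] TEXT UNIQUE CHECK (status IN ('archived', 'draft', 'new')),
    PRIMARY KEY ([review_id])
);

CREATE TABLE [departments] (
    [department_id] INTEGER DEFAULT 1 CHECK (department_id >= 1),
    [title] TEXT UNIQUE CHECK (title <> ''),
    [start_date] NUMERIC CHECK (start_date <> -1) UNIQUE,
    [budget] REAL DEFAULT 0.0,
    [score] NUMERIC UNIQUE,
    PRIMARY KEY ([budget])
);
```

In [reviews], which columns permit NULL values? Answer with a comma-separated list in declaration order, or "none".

- level: DEFAULT only fills an omitted column; an explicit NULL is still allowed → nullable.
- salary: declared NOT NULL → not nullable.
- notes: CHECK does not forbid NULL (a CHECK constraint passes when its expression is NULL) → nullable.
- review_id: part of the PRIMARY KEY, which implies NOT NULL → not nullable.
- grade: declared NOT NULL → not nullable.
- score: CHECK does not forbid NULL (a CHECK constraint passes when its expression is NULL) → nullable.
- status: CHECK does not forbid NULL (a CHECK constraint passes when its expression is NULL) → nullable.

level, notes, score, status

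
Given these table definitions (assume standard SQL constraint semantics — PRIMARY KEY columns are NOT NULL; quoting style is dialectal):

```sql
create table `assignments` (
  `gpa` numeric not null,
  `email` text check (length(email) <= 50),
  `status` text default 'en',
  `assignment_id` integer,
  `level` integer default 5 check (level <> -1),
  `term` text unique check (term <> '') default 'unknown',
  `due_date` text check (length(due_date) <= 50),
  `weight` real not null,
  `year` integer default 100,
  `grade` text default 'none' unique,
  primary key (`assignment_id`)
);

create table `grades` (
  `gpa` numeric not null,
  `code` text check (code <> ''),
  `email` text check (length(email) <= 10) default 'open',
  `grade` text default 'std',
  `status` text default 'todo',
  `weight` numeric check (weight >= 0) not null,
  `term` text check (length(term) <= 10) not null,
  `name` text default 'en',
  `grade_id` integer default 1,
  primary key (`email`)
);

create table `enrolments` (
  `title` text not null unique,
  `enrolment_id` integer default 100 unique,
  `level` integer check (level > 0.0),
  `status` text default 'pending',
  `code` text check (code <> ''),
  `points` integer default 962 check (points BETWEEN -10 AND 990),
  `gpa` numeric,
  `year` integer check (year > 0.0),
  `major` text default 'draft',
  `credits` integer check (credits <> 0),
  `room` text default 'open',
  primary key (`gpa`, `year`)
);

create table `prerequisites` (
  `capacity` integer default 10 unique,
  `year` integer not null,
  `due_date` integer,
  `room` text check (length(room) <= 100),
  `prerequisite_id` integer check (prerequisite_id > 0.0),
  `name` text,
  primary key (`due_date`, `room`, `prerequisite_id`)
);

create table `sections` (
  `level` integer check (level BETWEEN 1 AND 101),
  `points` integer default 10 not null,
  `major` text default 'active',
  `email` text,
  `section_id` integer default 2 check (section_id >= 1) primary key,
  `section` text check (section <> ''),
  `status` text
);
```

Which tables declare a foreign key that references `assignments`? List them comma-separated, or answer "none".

none

No REFERENCES clause anywhere in the schema names assignments.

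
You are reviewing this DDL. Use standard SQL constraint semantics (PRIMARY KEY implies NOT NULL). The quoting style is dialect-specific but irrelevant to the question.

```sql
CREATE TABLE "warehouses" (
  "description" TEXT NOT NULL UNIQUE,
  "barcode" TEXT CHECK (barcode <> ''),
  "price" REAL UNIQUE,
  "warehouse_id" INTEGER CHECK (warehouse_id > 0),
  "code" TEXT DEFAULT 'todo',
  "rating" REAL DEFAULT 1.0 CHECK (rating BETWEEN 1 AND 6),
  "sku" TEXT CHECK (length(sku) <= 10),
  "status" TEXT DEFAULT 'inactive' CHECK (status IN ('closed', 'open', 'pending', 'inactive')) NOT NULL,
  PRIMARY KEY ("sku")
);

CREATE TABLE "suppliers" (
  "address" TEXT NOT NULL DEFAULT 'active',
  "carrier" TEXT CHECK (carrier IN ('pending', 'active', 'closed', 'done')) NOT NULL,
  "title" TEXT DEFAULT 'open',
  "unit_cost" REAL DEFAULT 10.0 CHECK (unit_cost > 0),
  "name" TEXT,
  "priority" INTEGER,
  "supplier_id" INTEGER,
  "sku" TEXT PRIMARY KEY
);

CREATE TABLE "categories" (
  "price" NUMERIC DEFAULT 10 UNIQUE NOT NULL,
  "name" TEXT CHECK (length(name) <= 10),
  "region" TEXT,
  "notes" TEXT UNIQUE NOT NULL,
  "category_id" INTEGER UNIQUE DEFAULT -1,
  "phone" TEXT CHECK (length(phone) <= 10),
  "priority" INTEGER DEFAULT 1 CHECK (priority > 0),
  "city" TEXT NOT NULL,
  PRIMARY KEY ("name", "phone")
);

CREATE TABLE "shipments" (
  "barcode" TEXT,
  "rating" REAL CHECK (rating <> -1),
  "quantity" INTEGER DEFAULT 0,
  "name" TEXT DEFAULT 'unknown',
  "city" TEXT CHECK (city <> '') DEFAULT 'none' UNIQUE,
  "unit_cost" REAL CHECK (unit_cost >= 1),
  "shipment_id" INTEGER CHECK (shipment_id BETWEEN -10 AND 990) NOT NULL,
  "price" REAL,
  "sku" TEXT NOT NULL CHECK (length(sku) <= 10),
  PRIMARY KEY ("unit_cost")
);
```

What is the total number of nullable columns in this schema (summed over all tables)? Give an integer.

19

warehouses: 5 nullable (barcode, price, warehouse_id, code, rating — PK (sku) and explicit NOT NULL columns excluded).
suppliers: 5 nullable (title, unit_cost, name, priority, supplier_id — PK (sku) and explicit NOT NULL columns excluded).
categories: 3 nullable (region, category_id, priority — PK (name, phone) and explicit NOT NULL columns excluded).
shipments: 6 nullable (barcode, rating, quantity, name, city, price — PK (unit_cost) and explicit NOT NULL columns excluded).
Total: 5 + 5 + 3 + 6 = 19.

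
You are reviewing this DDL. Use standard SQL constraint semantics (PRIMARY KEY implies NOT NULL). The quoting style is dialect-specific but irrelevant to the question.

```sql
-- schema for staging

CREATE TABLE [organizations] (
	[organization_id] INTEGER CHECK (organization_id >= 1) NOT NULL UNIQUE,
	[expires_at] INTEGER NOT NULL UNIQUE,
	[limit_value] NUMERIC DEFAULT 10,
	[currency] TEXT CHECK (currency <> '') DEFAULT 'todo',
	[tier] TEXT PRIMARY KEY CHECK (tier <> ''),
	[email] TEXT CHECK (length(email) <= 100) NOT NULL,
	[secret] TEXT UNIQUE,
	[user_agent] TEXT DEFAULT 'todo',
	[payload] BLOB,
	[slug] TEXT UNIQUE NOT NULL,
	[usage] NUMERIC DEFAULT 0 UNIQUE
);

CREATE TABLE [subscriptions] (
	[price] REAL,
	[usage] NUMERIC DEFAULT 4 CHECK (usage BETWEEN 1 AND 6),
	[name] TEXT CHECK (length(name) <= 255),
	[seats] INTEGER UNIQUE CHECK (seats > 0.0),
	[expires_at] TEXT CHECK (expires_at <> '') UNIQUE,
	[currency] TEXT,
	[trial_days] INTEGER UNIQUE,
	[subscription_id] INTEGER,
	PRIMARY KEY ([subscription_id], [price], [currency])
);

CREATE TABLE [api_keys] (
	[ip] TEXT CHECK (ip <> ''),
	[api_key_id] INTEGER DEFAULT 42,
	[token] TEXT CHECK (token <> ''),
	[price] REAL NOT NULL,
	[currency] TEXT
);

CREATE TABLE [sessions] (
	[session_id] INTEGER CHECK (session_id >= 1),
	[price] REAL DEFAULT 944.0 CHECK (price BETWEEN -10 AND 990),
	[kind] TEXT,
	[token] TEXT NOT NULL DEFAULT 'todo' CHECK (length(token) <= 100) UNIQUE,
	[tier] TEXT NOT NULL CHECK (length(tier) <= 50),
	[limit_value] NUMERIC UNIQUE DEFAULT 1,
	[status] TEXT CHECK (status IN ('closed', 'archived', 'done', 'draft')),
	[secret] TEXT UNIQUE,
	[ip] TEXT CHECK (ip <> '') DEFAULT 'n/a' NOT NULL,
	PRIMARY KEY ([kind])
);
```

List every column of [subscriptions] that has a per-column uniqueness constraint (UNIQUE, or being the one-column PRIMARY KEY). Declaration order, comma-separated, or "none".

- price: part of a composite PRIMARY KEY — only the tuple is unique, not this column on its own.
- usage: no UNIQUE or single-column PK constraint.
- name: no UNIQUE or single-column PK constraint.
- seats: declared UNIQUE → unique.
- expires_at: declared UNIQUE → unique.
- currency: part of a composite PRIMARY KEY — only the tuple is unique, not this column on its own.
- trial_days: declared UNIQUE → unique.
- subscription_id: part of a composite PRIMARY KEY — only the tuple is unique, not this column on its own.

seats, expires_at, trial_days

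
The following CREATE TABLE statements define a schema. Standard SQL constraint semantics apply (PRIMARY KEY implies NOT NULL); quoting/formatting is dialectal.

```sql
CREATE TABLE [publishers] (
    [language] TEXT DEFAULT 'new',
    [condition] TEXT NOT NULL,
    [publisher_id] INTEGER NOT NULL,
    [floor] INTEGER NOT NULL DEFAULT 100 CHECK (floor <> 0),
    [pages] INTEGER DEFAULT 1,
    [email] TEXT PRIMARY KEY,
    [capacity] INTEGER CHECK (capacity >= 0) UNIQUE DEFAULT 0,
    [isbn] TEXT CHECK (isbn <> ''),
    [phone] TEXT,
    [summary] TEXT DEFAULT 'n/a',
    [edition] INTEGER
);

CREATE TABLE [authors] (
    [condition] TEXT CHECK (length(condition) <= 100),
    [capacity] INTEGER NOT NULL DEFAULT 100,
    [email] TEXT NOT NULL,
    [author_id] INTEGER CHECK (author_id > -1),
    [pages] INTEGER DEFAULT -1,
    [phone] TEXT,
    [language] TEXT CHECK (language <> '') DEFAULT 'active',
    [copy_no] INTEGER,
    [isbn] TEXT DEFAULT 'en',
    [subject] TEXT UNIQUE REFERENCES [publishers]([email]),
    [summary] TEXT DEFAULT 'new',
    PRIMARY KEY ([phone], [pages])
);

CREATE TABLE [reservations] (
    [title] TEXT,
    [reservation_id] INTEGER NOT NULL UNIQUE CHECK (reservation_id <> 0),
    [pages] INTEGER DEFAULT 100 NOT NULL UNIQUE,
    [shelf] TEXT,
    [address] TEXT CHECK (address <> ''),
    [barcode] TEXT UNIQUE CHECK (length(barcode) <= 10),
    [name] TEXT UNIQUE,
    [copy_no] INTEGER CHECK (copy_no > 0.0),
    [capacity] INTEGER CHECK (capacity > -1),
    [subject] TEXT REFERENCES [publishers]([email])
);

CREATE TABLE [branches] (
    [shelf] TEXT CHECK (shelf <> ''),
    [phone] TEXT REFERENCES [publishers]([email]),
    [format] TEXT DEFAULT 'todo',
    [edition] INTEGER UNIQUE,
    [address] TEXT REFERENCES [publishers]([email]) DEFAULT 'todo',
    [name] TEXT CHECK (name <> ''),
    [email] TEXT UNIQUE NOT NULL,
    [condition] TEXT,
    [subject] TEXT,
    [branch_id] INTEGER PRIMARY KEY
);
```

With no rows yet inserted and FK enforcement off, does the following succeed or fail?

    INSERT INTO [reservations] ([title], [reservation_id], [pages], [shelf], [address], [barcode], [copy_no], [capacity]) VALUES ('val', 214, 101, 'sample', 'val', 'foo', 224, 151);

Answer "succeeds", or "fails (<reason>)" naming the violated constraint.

succeeds

NOT NULL columns: pages is supplied; reservation_id is supplied.
CHECK constraints: 214 satisfies (reservation_id <> 0); 'val' satisfies (address <> ''); 'foo' satisfies (length(barcode) <= 10); 224 satisfies (copy_no > 0.0); 151 satisfies (capacity > -1).
No constraint is violated.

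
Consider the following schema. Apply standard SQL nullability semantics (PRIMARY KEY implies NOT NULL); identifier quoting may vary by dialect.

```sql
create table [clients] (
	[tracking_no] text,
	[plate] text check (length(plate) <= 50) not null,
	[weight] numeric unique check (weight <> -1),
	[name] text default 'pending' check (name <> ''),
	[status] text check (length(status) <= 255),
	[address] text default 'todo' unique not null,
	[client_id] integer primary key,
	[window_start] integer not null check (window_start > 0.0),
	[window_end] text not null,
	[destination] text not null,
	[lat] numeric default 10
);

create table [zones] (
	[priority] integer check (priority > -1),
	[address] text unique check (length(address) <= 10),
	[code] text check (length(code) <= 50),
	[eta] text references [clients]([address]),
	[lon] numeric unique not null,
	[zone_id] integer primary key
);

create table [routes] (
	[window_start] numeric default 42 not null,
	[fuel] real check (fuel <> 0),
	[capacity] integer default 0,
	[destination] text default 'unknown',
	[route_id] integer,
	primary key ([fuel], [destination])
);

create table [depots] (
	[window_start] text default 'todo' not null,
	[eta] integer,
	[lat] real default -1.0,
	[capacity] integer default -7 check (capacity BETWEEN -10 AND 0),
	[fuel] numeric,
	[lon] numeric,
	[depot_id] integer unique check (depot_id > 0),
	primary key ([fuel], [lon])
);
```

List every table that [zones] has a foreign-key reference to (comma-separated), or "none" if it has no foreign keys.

clients

- eta REFERENCES clients(address).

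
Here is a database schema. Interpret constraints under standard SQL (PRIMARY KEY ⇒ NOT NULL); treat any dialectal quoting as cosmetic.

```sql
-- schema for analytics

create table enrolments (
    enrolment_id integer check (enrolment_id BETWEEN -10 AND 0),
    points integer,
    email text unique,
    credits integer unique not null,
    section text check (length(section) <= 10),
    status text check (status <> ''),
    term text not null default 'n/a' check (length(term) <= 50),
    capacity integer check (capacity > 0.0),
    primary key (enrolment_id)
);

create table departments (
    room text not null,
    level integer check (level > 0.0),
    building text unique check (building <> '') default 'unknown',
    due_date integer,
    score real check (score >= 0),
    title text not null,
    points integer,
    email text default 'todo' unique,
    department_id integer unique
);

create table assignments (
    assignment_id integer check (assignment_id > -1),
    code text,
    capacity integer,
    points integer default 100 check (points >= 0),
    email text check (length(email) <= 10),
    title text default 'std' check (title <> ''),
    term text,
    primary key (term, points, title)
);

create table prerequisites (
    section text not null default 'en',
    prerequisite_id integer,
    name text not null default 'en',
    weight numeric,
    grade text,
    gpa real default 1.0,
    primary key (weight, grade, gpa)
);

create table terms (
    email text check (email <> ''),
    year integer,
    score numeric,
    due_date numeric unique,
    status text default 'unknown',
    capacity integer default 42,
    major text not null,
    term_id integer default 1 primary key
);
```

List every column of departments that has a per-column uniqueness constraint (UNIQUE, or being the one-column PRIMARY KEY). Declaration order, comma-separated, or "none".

building, email, department_id

- room: no UNIQUE or single-column PK constraint.
- level: no UNIQUE or single-column PK constraint.
- building: declared UNIQUE → unique.
- due_date: no UNIQUE or single-column PK constraint.
- score: no UNIQUE or single-column PK constraint.
- title: no UNIQUE or single-column PK constraint.
- points: no UNIQUE or single-column PK constraint.
- email: declared UNIQUE → unique.
- department_id: declared UNIQUE → unique.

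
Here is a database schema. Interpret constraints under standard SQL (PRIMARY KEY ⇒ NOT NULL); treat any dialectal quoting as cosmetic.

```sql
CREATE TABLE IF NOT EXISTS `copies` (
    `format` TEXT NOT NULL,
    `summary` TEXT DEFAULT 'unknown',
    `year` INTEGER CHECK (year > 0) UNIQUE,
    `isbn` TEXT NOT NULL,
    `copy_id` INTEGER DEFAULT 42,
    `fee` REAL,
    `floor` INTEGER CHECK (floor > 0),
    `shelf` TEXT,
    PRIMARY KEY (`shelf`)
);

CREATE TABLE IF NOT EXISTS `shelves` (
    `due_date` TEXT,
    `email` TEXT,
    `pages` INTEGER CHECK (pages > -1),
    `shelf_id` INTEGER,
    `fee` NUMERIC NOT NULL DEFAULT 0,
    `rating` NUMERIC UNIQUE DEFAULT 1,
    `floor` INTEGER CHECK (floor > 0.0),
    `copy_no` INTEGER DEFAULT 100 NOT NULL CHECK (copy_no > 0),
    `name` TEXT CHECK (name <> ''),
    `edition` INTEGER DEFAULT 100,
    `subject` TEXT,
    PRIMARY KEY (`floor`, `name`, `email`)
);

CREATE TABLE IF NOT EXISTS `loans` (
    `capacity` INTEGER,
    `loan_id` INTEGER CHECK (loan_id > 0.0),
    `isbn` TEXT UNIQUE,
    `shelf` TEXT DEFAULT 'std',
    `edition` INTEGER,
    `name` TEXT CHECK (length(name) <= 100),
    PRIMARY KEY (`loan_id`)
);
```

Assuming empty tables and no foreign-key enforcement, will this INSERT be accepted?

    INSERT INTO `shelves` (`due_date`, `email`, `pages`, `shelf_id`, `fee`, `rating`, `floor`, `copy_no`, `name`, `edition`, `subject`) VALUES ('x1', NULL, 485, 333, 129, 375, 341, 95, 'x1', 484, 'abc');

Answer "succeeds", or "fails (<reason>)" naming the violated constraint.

email is explicitly set to NULL, but email is part of the PRIMARY KEY (implied NOT NULL).

fails (NOT NULL on email)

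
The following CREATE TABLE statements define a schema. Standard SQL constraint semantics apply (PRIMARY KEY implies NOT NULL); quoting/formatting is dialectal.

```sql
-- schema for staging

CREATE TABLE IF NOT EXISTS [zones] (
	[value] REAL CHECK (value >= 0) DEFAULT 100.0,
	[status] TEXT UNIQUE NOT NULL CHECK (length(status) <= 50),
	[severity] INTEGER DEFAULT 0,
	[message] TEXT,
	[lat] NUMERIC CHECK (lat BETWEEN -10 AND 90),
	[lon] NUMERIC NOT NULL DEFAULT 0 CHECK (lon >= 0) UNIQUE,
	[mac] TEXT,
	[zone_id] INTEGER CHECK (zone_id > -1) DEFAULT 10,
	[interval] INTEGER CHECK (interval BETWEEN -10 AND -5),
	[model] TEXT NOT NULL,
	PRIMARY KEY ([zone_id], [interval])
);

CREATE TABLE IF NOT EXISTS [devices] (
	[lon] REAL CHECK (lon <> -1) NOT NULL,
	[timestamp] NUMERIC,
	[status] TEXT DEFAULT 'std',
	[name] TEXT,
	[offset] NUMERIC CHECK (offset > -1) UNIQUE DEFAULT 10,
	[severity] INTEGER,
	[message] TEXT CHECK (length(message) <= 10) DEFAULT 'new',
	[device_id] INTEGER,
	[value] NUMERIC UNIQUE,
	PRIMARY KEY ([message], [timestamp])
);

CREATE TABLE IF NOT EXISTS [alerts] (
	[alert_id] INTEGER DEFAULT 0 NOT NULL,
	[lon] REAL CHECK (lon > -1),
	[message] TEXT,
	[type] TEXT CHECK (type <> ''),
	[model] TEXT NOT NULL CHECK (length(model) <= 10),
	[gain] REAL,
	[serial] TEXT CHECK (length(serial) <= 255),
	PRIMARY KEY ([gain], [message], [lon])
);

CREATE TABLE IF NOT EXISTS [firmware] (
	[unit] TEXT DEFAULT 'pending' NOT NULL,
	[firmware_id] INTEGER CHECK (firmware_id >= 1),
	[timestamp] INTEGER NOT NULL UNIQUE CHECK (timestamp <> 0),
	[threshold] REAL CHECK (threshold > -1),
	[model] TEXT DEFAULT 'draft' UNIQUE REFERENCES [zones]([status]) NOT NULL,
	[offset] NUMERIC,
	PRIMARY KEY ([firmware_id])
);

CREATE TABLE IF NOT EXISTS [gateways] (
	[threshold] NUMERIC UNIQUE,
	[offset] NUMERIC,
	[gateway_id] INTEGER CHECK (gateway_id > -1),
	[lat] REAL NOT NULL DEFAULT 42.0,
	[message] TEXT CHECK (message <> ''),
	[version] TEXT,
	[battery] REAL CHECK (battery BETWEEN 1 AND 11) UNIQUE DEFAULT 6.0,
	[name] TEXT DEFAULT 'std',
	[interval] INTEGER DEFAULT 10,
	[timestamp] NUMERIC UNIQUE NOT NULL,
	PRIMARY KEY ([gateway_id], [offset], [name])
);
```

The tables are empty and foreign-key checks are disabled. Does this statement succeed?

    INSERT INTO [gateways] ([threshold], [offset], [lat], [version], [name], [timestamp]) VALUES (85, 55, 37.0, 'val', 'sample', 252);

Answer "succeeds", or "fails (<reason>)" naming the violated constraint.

fails (NOT NULL on gateway_id)

gateway_id is omitted from the column list and has no DEFAULT, so it would receive NULL.
But gateway_id is part of the PRIMARY KEY (implied NOT NULL).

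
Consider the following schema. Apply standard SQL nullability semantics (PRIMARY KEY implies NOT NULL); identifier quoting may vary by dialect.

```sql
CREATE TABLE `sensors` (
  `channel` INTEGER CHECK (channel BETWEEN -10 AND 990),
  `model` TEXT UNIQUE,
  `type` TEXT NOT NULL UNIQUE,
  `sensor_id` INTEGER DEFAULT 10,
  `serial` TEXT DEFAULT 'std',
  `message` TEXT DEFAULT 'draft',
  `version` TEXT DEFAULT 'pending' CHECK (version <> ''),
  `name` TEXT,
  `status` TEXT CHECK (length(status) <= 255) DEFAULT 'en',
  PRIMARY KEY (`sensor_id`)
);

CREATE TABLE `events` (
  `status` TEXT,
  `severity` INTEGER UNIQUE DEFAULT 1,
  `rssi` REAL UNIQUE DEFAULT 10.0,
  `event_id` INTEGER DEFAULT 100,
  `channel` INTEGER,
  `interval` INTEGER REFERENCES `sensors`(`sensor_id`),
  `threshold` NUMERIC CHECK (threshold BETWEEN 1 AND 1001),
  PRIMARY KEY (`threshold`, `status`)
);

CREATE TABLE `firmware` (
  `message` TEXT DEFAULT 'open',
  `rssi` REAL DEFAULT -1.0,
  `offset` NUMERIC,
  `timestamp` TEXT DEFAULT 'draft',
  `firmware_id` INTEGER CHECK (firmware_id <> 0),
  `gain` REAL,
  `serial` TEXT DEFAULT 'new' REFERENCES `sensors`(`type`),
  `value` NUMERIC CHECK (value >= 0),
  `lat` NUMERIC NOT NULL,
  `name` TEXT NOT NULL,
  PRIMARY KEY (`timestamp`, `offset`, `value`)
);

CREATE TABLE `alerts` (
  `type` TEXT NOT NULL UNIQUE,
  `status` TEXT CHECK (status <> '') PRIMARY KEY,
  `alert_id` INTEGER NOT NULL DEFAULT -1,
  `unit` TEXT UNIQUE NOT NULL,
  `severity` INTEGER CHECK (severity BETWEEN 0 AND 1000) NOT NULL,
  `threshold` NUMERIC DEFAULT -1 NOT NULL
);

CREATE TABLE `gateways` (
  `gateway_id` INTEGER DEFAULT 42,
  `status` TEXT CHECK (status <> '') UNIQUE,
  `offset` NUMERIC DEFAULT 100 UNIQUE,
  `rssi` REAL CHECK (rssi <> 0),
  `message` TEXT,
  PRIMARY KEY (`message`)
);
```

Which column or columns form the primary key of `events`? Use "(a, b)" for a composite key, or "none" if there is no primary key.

(threshold, status)

A table-level PRIMARY KEY clause names 2 columns: threshold, status.
This is a composite key — the combination is unique, not each column individually.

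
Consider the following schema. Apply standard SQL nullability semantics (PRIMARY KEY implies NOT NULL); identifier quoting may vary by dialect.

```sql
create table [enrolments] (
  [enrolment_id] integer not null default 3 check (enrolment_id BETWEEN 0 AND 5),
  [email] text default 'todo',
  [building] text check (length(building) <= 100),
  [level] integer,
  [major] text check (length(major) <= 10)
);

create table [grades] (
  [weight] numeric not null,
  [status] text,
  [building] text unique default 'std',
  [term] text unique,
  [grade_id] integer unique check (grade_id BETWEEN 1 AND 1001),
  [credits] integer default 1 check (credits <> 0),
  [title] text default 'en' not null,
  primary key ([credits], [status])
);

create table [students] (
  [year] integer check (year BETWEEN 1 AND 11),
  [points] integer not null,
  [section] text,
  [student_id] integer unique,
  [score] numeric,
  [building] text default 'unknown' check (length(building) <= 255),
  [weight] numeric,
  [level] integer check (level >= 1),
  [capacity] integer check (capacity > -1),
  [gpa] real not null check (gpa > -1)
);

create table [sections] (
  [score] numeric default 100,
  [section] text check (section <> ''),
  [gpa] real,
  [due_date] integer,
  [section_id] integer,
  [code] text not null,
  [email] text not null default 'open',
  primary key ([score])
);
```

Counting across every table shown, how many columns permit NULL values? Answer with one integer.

19

enrolments: 4 nullable (email, building, level, major — PK none and explicit NOT NULL columns excluded).
grades: 3 nullable (building, term, grade_id — PK (credits, status) and explicit NOT NULL columns excluded).
students: 8 nullable (year, section, student_id, score, building, weight, level, capacity — PK none and explicit NOT NULL columns excluded).
sections: 4 nullable (section, gpa, due_date, section_id — PK (score) and explicit NOT NULL columns excluded).
Total: 4 + 3 + 8 + 4 = 19.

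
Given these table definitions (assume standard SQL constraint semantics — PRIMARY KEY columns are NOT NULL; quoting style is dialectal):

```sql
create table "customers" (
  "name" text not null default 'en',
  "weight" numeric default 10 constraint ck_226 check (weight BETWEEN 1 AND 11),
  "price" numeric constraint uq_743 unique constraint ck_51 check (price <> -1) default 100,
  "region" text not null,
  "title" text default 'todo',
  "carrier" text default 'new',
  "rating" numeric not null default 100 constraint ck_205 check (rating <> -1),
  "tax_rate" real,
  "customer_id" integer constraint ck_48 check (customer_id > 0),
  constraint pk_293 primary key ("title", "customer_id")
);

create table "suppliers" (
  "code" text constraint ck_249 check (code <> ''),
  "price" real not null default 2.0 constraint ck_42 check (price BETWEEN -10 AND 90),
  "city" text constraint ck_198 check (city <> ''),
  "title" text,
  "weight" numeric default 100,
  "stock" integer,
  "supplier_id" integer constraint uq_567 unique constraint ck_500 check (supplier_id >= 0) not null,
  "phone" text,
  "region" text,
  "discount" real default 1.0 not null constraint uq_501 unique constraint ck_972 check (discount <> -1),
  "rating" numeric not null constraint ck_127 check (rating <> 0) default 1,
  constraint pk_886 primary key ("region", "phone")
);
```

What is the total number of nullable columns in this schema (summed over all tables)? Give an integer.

customers: 4 nullable (weight, price, carrier, tax_rate — PK (title, customer_id) and explicit NOT NULL columns excluded).
suppliers: 5 nullable (code, city, title, weight, stock — PK (region, phone) and explicit NOT NULL columns excluded).
Total: 4 + 5 = 9.

9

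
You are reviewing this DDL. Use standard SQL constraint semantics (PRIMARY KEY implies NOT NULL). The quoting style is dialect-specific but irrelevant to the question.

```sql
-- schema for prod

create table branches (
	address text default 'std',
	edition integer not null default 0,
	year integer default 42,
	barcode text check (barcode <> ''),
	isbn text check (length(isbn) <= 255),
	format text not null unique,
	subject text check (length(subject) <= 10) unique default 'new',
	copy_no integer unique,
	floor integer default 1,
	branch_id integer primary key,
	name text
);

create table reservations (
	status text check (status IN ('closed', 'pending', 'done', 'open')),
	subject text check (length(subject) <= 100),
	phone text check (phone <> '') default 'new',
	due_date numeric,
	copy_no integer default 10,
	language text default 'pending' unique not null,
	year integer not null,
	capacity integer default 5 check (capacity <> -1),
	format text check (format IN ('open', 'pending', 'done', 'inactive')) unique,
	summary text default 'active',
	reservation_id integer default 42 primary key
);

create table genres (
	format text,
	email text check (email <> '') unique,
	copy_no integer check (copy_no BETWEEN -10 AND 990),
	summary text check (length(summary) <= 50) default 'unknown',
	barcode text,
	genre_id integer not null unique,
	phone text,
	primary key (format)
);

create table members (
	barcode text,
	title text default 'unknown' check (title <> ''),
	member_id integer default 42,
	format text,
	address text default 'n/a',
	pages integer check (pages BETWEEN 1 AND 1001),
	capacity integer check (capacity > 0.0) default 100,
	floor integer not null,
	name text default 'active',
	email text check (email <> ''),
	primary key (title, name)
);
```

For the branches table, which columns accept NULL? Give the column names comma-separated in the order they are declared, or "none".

address, year, barcode, isbn, subject, copy_no, floor, name

- address: DEFAULT only fills an omitted column; an explicit NULL is still allowed → nullable.
- edition: declared NOT NULL → not nullable.
- year: DEFAULT only fills an omitted column; an explicit NULL is still allowed → nullable.
- barcode: CHECK does not forbid NULL (a CHECK constraint passes when its expression is NULL) → nullable.
- isbn: CHECK does not forbid NULL (a CHECK constraint passes when its expression is NULL) → nullable.
- format: declared NOT NULL → not nullable.
- subject: CHECK does not forbid NULL (a CHECK constraint passes when its expression is NULL) → nullable.
- copy_no: UNIQUE does not imply NOT NULL → nullable.
- floor: DEFAULT only fills an omitted column; an explicit NULL is still allowed → nullable.
- branch_id: part of the PRIMARY KEY, which implies NOT NULL → not nullable.
- name: no NOT NULL constraint applies → nullable.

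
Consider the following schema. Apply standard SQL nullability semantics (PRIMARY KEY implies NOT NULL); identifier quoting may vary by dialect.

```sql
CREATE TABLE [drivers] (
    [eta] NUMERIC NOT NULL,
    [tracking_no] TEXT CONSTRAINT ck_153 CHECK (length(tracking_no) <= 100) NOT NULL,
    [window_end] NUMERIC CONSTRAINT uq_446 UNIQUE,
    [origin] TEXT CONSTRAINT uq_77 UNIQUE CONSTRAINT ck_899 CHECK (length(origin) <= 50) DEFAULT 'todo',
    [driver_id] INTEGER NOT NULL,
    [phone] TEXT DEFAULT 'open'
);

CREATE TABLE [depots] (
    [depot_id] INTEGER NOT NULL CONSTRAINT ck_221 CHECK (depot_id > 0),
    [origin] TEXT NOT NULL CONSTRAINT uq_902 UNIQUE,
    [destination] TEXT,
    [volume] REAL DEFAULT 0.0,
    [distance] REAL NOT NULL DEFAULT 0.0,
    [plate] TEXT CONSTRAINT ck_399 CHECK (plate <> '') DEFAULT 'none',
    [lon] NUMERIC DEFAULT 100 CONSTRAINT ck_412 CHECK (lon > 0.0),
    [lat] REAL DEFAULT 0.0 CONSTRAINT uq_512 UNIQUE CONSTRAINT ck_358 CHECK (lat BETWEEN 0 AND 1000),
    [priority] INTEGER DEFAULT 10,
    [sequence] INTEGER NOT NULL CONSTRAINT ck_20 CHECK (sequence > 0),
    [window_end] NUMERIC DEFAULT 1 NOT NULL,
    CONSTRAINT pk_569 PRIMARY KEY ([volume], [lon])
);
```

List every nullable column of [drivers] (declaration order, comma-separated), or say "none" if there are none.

window_end, origin, phone

- eta: declared NOT NULL → not nullable.
- tracking_no: declared NOT NULL → not nullable.
- window_end: UNIQUE does not imply NOT NULL → nullable.
- origin: CHECK does not forbid NULL (a CHECK constraint passes when its expression is NULL) → nullable.
- driver_id: declared NOT NULL → not nullable.
- phone: DEFAULT only fills an omitted column; an explicit NULL is still allowed → nullable.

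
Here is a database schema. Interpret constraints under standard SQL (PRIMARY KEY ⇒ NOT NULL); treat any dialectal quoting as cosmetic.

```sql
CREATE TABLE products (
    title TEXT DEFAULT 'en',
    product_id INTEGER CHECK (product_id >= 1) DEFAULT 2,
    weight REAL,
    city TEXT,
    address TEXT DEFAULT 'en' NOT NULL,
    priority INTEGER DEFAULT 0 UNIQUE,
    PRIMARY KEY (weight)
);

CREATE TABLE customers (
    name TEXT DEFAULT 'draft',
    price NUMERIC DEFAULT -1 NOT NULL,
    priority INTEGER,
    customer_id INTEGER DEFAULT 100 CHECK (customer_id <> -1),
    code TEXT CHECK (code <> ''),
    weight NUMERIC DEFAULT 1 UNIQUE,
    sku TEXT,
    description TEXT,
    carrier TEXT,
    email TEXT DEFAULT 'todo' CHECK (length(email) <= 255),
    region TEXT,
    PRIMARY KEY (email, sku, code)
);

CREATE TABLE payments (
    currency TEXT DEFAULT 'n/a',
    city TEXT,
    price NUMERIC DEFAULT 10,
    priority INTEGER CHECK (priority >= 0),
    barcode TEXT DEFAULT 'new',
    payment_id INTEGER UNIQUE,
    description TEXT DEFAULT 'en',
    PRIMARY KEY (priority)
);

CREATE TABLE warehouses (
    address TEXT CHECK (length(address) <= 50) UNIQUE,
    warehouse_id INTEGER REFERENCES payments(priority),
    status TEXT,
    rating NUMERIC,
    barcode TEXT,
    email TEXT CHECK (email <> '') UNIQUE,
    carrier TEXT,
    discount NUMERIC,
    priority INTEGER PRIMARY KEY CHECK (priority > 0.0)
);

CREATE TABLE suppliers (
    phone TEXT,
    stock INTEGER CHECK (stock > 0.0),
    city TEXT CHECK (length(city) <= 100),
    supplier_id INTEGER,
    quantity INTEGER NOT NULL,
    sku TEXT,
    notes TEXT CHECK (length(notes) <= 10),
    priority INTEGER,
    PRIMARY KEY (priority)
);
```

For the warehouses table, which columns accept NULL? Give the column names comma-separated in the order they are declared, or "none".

address, warehouse_id, status, rating, barcode, email, carrier, discount

- address: CHECK does not forbid NULL (a CHECK constraint passes when its expression is NULL) → nullable.
- warehouse_id: a foreign key column may be NULL unless separately constrained → nullable.
- status: no NOT NULL constraint applies → nullable.
- rating: no NOT NULL constraint applies → nullable.
- barcode: no NOT NULL constraint applies → nullable.
- email: CHECK does not forbid NULL (a CHECK constraint passes when its expression is NULL) → nullable.
- carrier: no NOT NULL constraint applies → nullable.
- discount: no NOT NULL constraint applies → nullable.
- priority: part of the PRIMARY KEY, which implies NOT NULL → not nullable.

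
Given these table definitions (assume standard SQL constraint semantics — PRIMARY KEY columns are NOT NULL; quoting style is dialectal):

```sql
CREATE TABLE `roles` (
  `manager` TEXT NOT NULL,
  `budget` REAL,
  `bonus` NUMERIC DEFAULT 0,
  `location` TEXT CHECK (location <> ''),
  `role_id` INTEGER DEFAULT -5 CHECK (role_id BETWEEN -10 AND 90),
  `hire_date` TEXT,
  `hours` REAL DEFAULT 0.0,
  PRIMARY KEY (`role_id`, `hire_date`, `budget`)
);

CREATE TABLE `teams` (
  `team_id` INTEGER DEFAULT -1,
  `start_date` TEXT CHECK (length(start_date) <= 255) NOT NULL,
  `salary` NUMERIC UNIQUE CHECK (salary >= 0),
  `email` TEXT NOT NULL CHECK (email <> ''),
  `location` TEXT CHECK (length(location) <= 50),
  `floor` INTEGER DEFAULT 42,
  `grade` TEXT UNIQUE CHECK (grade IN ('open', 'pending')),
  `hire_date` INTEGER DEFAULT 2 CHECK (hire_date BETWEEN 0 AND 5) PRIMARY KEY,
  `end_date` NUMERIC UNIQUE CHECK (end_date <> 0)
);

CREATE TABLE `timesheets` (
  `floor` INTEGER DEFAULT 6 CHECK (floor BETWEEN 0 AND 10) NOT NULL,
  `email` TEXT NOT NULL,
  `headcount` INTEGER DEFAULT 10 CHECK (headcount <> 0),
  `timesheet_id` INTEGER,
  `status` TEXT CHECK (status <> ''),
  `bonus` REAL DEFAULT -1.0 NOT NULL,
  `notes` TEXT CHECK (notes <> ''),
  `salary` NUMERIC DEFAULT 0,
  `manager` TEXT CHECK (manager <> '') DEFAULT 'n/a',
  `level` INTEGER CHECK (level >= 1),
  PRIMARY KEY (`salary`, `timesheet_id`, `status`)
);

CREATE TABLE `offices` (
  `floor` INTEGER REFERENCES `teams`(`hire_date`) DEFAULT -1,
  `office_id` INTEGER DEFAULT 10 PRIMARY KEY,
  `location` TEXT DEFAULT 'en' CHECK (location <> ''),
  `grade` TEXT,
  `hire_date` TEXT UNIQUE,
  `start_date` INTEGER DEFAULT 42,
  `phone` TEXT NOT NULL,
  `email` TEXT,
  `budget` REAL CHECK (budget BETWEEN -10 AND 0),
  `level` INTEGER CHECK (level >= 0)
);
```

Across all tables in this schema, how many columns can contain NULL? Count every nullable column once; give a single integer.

roles: 3 nullable (bonus, location, hours — PK (role_id, hire_date, budget) and explicit NOT NULL columns excluded).
teams: 6 nullable (team_id, salary, location, floor, grade, end_date — PK (hire_date) and explicit NOT NULL columns excluded).
timesheets: 4 nullable (headcount, notes, manager, level — PK (salary, timesheet_id, status) and explicit NOT NULL columns excluded).
offices: 8 nullable (floor, location, grade, hire_date, start_date, email, budget, level — PK (office_id) and explicit NOT NULL columns excluded).
Total: 3 + 6 + 4 + 8 = 21.

21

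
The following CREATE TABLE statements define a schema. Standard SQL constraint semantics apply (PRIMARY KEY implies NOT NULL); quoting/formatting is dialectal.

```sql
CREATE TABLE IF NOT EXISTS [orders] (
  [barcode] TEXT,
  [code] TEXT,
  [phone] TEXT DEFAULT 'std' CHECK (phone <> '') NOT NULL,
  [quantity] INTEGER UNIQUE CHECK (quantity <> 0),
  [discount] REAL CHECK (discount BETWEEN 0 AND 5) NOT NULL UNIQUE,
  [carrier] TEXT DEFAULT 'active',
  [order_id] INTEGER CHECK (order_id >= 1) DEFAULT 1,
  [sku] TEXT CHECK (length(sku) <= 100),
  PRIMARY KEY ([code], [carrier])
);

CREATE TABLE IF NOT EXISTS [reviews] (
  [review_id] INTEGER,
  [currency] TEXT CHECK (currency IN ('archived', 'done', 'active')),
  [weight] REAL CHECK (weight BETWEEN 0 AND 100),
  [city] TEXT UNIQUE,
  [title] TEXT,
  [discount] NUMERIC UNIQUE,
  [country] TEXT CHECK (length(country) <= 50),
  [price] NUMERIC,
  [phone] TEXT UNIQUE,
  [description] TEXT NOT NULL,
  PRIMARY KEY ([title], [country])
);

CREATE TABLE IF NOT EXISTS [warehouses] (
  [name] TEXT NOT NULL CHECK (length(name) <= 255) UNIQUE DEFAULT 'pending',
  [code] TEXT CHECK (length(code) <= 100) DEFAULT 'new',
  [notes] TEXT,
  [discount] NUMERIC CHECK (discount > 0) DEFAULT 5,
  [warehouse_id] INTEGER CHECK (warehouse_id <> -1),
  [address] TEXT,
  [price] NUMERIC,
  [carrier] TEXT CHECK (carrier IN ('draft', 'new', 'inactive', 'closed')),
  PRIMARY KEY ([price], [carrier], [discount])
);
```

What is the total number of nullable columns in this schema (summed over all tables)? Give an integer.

orders: 4 nullable (barcode, quantity, order_id, sku — PK (code, carrier) and explicit NOT NULL columns excluded).
reviews: 7 nullable (review_id, currency, weight, city, discount, price, phone — PK (title, country) and explicit NOT NULL columns excluded).
warehouses: 4 nullable (code, notes, warehouse_id, address — PK (price, carrier, discount) and explicit NOT NULL columns excluded).
Total: 4 + 7 + 4 = 15.

15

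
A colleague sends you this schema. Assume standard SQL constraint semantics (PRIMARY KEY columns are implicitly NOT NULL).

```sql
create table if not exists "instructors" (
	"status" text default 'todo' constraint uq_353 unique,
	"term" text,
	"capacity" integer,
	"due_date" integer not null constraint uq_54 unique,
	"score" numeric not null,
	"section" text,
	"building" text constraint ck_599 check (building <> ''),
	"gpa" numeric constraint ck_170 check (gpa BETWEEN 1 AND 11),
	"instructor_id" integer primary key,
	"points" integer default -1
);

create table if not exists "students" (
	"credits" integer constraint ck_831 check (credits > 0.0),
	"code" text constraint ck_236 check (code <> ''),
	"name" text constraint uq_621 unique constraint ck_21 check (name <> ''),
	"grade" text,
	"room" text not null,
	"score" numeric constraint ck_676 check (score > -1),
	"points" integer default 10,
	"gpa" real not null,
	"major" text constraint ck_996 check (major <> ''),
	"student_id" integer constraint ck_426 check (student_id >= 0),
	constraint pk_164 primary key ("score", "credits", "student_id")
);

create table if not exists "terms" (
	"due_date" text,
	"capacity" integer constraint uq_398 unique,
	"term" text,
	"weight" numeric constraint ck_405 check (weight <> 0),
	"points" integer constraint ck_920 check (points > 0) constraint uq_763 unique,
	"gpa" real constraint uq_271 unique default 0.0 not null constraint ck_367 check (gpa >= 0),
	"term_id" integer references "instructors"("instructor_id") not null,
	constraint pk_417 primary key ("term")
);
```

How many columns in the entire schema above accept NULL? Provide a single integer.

16

instructors: 7 nullable (status, term, capacity, section, building, gpa, points — PK (instructor_id) and explicit NOT NULL columns excluded).
students: 5 nullable (code, name, grade, points, major — PK (score, credits, student_id) and explicit NOT NULL columns excluded).
terms: 4 nullable (due_date, capacity, weight, points — PK (term) and explicit NOT NULL columns excluded).
Total: 7 + 5 + 4 = 16.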